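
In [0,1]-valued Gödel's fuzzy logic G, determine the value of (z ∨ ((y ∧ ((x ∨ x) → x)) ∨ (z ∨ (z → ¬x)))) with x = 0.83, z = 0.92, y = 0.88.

(x ∨ x) = max(0.83, 0.83) = 0.83
((x ∨ x) → x): 0.83 ≤ 0.83, so result = 1
(y ∧ ((x ∨ x) → x)) = min(0.88, 1) = 0.88
¬x: Gödel ¬ of 0.83 = 0 (operand ≠ 0)
(z → ¬x): 0.92 > 0, so result = 0
(z ∨ (z → ¬x)) = max(0.92, 0) = 0.92
((y ∧ ((x ∨ x) → x)) ∨ (z ∨ (z → ¬x))) = max(0.88, 0.92) = 0.92
(z ∨ ((y ∧ ((x ∨ x) → x)) ∨ (z ∨ (z → ¬x)))) = max(0.92, 0.92) = 0.92

0.92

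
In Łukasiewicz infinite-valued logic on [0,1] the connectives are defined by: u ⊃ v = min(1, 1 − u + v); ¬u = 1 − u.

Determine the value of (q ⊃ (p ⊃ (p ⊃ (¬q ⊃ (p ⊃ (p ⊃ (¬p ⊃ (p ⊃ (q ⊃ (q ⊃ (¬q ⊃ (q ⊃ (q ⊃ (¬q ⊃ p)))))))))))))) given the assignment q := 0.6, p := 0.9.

¬q: Łukasiewicz ¬ gives 1 − 0.6 = 0.4
¬p: Łukasiewicz ¬ gives 1 − 0.9 = 0.1
¬q: Łukasiewicz ¬ gives 1 − 0.6 = 0.4
¬q: Łukasiewicz ¬ gives 1 − 0.6 = 0.4
(¬q ⊃ p): min(1, 1 − 0.4 + 0.9) = 1
(q ⊃ (¬q ⊃ p)): min(1, 1 − 0.6 + 1) = 1
(q ⊃ (q ⊃ (¬q ⊃ p))): min(1, 1 − 0.6 + 1) = 1
(¬q ⊃ (q ⊃ (q ⊃ (¬q ⊃ p)))): min(1, 1 − 0.4 + 1) = 1
(q ⊃ (¬q ⊃ (q ⊃ (q ⊃ (¬q ⊃ p))))): min(1, 1 − 0.6 + 1) = 1
(q ⊃ (q ⊃ (¬q ⊃ (q ⊃ (q ⊃ (¬q ⊃ p)))))): min(1, 1 − 0.6 + 1) = 1
(p ⊃ (q ⊃ (q ⊃ (¬q ⊃ (q ⊃ (q ⊃ (¬q ⊃ p))))))): min(1, 1 − 0.9 + 1) = 1
(¬p ⊃ (p ⊃ (q ⊃ (q ⊃ (¬q ⊃ (q ⊃ (q ⊃ (¬q ⊃ p)))))))): min(1, 1 − 0.1 + 1) = 1
(p ⊃ (¬p ⊃ (p ⊃ (q ⊃ (q ⊃ (¬q ⊃ (q ⊃ (q ⊃ (¬q ⊃ p))))))))): min(1, 1 − 0.9 + 1) = 1
(p ⊃ (p ⊃ (¬p ⊃ (p ⊃ (q ⊃ (q ⊃ (¬q ⊃ (q ⊃ (q ⊃ (¬q ⊃ p)))))))))): min(1, 1 − 0.9 + 1) = 1
(¬q ⊃ (p ⊃ (p ⊃ (¬p ⊃ (p ⊃ (q ⊃ (q ⊃ (¬q ⊃ (q ⊃ (q ⊃ (¬q ⊃ p))))))))))): min(1, 1 − 0.4 + 1) = 1
(p ⊃ (¬q ⊃ (p ⊃ (p ⊃ (¬p ⊃ (p ⊃ (q ⊃ (q ⊃ (¬q ⊃ (q ⊃ (q ⊃ (¬q ⊃ p)))))))))))): min(1, 1 − 0.9 + 1) = 1
(p ⊃ (p ⊃ (¬q ⊃ (p ⊃ (p ⊃ (¬p ⊃ (p ⊃ (q ⊃ (q ⊃ (¬q ⊃ (q ⊃ (q ⊃ (¬q ⊃ p))))))))))))): min(1, 1 − 0.9 + 1) = 1
(q ⊃ (p ⊃ (p ⊃ (¬q ⊃ (p ⊃ (p ⊃ (¬p ⊃ (p ⊃ (q ⊃ (q ⊃ (¬q ⊃ (q ⊃ (q ⊃ (¬q ⊃ p)))))))))))))): min(1, 1 − 0.6 + 1) = 1

1.00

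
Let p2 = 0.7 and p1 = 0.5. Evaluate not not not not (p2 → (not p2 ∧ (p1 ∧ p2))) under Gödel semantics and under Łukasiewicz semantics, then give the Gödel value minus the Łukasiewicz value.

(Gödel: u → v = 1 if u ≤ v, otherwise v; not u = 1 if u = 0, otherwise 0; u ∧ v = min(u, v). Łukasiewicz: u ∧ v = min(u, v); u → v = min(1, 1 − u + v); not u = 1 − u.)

-0.60

Gödel evaluation:
  not p2: Gödel ¬ of 0.7 = 0 (operand ≠ 0)
  (p1 ∧ p2) = min(0.5, 0.7) = 0.5
  (not p2 ∧ (p1 ∧ p2)) = min(0, 0.5) = 0
  (p2 → (not p2 ∧ (p1 ∧ p2))): 0.7 > 0, so result = 0
  not (p2 → (not p2 ∧ (p1 ∧ p2))): Gödel ¬ of 0 = 1 (operand is 0)
  not not (p2 → (not p2 ∧ (p1 ∧ p2))): Gödel ¬ of 1 = 0 (operand ≠ 0)
  not not not (p2 → (not p2 ∧ (p1 ∧ p2))): Gödel ¬ of 0 = 1 (operand is 0)
  not not not not (p2 → (not p2 ∧ (p1 ∧ p2))): Gödel ¬ of 1 = 0 (operand ≠ 0)
  Gödel value = 0
Łukasiewicz evaluation:
  not p2: Łukasiewicz ¬ gives 1 − 0.7 = 0.3
  (p1 ∧ p2) = min(0.5, 0.7) = 0.5
  (not p2 ∧ (p1 ∧ p2)) = min(0.3, 0.5) = 0.3
  (p2 → (not p2 ∧ (p1 ∧ p2))): min(1, 1 − 0.7 + 0.3) = 0.6
  not (p2 → (not p2 ∧ (p1 ∧ p2))): Łukasiewicz ¬ gives 1 − 0.6 = 0.4
  not not (p2 → (not p2 ∧ (p1 ∧ p2))): Łukasiewicz ¬ gives 1 − 0.4 = 0.6
  not not not (p2 → (not p2 ∧ (p1 ∧ p2))): Łukasiewicz ¬ gives 1 − 0.6 = 0.4
  not not not not (p2 → (not p2 ∧ (p1 ∧ p2))): Łukasiewicz ¬ gives 1 − 0.4 = 0.6
  Łukasiewicz value = 0.6
Difference: 0 − 0.6 = -0.60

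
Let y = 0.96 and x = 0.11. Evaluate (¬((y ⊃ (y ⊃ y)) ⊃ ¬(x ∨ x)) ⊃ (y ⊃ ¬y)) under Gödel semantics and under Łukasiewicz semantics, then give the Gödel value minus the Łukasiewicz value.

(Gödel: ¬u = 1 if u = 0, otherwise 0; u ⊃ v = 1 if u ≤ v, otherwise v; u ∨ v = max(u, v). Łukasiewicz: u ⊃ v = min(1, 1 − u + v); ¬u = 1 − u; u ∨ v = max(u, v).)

Gödel evaluation:
  (y ⊃ y): 0.96 ≤ 0.96, so result = 1
  (y ⊃ (y ⊃ y)): 0.96 ≤ 1, so result = 1
  (x ∨ x) = max(0.11, 0.11) = 0.11
  ¬(x ∨ x): Gödel ¬ of 0.11 = 0 (operand ≠ 0)
  ((y ⊃ (y ⊃ y)) ⊃ ¬(x ∨ x)): 1 > 0, so result = 0
  ¬((y ⊃ (y ⊃ y)) ⊃ ¬(x ∨ x)): Gödel ¬ of 0 = 1 (operand is 0)
  ¬y: Gödel ¬ of 0.96 = 0 (operand ≠ 0)
  (y ⊃ ¬y): 0.96 > 0, so result = 0
  (¬((y ⊃ (y ⊃ y)) ⊃ ¬(x ∨ x)) ⊃ (y ⊃ ¬y)): 1 > 0, so result = 0
  Gödel value = 0
Łukasiewicz evaluation:
  (y ⊃ y): min(1, 1 − 0.96 + 0.96) = 1
  (y ⊃ (y ⊃ y)): min(1, 1 − 0.96 + 1) = 1
  (x ∨ x) = max(0.11, 0.11) = 0.11
  ¬(x ∨ x): Łukasiewicz ¬ gives 1 − 0.11 = 0.89
  ((y ⊃ (y ⊃ y)) ⊃ ¬(x ∨ x)): min(1, 1 − 1 + 0.89) = 0.89
  ¬((y ⊃ (y ⊃ y)) ⊃ ¬(x ∨ x)): Łukasiewicz ¬ gives 1 − 0.89 = 0.11
  ¬y: Łukasiewicz ¬ gives 1 − 0.96 = 0.04
  (y ⊃ ¬y): min(1, 1 − 0.96 + 0.04) = 0.08
  (¬((y ⊃ (y ⊃ y)) ⊃ ¬(x ∨ x)) ⊃ (y ⊃ ¬y)): min(1, 1 − 0.11 + 0.08) = 0.97
  Łukasiewicz value = 0.97
Difference: 0 − 0.97 = -0.97

-0.97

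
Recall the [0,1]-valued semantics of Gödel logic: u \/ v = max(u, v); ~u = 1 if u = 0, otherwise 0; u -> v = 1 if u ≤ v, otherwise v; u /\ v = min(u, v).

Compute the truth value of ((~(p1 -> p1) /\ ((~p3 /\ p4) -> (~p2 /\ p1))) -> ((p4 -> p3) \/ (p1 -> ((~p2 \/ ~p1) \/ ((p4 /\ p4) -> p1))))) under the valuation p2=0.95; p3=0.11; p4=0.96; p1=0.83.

1.00

(p1 -> p1): 0.83 ≤ 0.83, so result = 1
~(p1 -> p1): Gödel ¬ of 1 = 0 (operand ≠ 0)
~p3: Gödel ¬ of 0.11 = 0 (operand ≠ 0)
(~p3 /\ p4) = min(0, 0.96) = 0
~p2: Gödel ¬ of 0.95 = 0 (operand ≠ 0)
(~p2 /\ p1) = min(0, 0.83) = 0
((~p3 /\ p4) -> (~p2 /\ p1)): 0 ≤ 0, so result = 1
(~(p1 -> p1) /\ ((~p3 /\ p4) -> (~p2 /\ p1))) = min(0, 1) = 0
(p4 -> p3): 0.96 > 0.11, so result = 0.11
~p2: Gödel ¬ of 0.95 = 0 (operand ≠ 0)
~p1: Gödel ¬ of 0.83 = 0 (operand ≠ 0)
(~p2 \/ ~p1) = max(0, 0) = 0
(p4 /\ p4) = min(0.96, 0.96) = 0.96
((p4 /\ p4) -> p1): 0.96 > 0.83, so result = 0.83
((~p2 \/ ~p1) \/ ((p4 /\ p4) -> p1)) = max(0, 0.83) = 0.83
(p1 -> ((~p2 \/ ~p1) \/ ((p4 /\ p4) -> p1))): 0.83 ≤ 0.83, so result = 1
((p4 -> p3) \/ (p1 -> ((~p2 \/ ~p1) \/ ((p4 /\ p4) -> p1)))) = max(0.11, 1) = 1
((~(p1 -> p1) /\ ((~p3 /\ p4) -> (~p2 /\ p1))) -> ((p4 -> p3) \/ (p1 -> ((~p2 \/ ~p1) \/ ((p4 /\ p4) -> p1))))): 0 ≤ 1, so result = 1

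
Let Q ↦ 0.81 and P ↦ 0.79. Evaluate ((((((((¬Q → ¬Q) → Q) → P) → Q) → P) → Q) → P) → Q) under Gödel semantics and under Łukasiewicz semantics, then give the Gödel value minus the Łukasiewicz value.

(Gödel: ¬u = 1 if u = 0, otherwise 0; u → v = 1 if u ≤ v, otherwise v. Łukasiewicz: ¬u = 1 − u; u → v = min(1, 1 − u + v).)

0.13

Gödel evaluation:
  ¬Q: Gödel ¬ of 0.81 = 0 (operand ≠ 0)
  ¬Q: Gödel ¬ of 0.81 = 0 (operand ≠ 0)
  (¬Q → ¬Q): 0 ≤ 0, so result = 1
  ((¬Q → ¬Q) → Q): 1 > 0.81, so result = 0.81
  (((¬Q → ¬Q) → Q) → P): 0.81 > 0.79, so result = 0.79
  ((((¬Q → ¬Q) → Q) → P) → Q): 0.79 ≤ 0.81, so result = 1
  (((((¬Q → ¬Q) → Q) → P) → Q) → P): 1 > 0.79, so result = 0.79
  ((((((¬Q → ¬Q) → Q) → P) → Q) → P) → Q): 0.79 ≤ 0.81, so result = 1
  (((((((¬Q → ¬Q) → Q) → P) → Q) → P) → Q) → P): 1 > 0.79, so result = 0.79
  ((((((((¬Q → ¬Q) → Q) → P) → Q) → P) → Q) → P) → Q): 0.79 ≤ 0.81, so result = 1
  Gödel value = 1
Łukasiewicz evaluation:
  ¬Q: Łukasiewicz ¬ gives 1 − 0.81 = 0.19
  ¬Q: Łukasiewicz ¬ gives 1 − 0.81 = 0.19
  (¬Q → ¬Q): min(1, 1 − 0.19 + 0.19) = 1
  ((¬Q → ¬Q) → Q): min(1, 1 − 1 + 0.81) = 0.81
  (((¬Q → ¬Q) → Q) → P): min(1, 1 − 0.81 + 0.79) = 0.98
  ((((¬Q → ¬Q) → Q) → P) → Q): min(1, 1 − 0.98 + 0.81) = 0.83
  (((((¬Q → ¬Q) → Q) → P) → Q) → P): min(1, 1 − 0.83 + 0.79) = 0.96
  ((((((¬Q → ¬Q) → Q) → P) → Q) → P) → Q): min(1, 1 − 0.96 + 0.81) = 0.85
  (((((((¬Q → ¬Q) → Q) → P) → Q) → P) → Q) → P): min(1, 1 − 0.85 + 0.79) = 0.94
  ((((((((¬Q → ¬Q) → Q) → P) → Q) → P) → Q) → P) → Q): min(1, 1 − 0.94 + 0.81) = 0.87
  Łukasiewicz value = 0.87
Difference: 1 − 0.87 = 0.13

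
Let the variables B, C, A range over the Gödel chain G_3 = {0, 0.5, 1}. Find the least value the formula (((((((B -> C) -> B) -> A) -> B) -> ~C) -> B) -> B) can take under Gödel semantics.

The minimum is attained at B = 0.5, C = 0.5, A = 0:
  (B -> C): 0.5 ≤ 0.5, so result = 1
  ((B -> C) -> B): 1 > 0.5, so result = 0.5
  (((B -> C) -> B) -> A): 0.5 > 0, so result = 0
  ((((B -> C) -> B) -> A) -> B): 0 ≤ 0.5, so result = 1
  ~C: Gödel ¬ of 0.5 = 0 (operand ≠ 0)
  (((((B -> C) -> B) -> A) -> B) -> ~C): 1 > 0, so result = 0
  ((((((B -> C) -> B) -> A) -> B) -> ~C) -> B): 0 ≤ 0.5, so result = 1
  (((((((B -> C) -> B) -> A) -> B) -> ~C) -> B) -> B): 1 > 0.5, so result = 0.5
Checking all 27 assignments confirms none give a value below 0.50.

0.50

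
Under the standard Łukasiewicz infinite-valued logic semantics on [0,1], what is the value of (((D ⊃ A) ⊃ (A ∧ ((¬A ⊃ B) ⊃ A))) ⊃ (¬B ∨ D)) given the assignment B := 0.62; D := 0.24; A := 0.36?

(D ⊃ A): min(1, 1 − 0.24 + 0.36) = 1
¬A: Łukasiewicz ¬ gives 1 − 0.36 = 0.64
(¬A ⊃ B): min(1, 1 − 0.64 + 0.62) = 0.98
((¬A ⊃ B) ⊃ A): min(1, 1 − 0.98 + 0.36) = 0.38
(A ∧ ((¬A ⊃ B) ⊃ A)) = min(0.36, 0.38) = 0.36
((D ⊃ A) ⊃ (A ∧ ((¬A ⊃ B) ⊃ A))): min(1, 1 − 1 + 0.36) = 0.36
¬B: Łukasiewicz ¬ gives 1 − 0.62 = 0.38
(¬B ∨ D) = max(0.38, 0.24) = 0.38
(((D ⊃ A) ⊃ (A ∧ ((¬A ⊃ B) ⊃ A))) ⊃ (¬B ∨ D)): min(1, 1 − 0.36 + 0.38) = 1

1.00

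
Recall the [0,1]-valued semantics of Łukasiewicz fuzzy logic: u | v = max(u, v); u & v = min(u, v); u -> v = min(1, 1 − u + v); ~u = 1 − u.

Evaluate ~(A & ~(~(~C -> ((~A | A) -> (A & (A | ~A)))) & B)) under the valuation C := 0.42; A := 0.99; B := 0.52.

~C: Łukasiewicz ¬ gives 1 − 0.42 = 0.58
~A: Łukasiewicz ¬ gives 1 − 0.99 = 0.01
(~A | A) = max(0.01, 0.99) = 0.99
~A: Łukasiewicz ¬ gives 1 − 0.99 = 0.01
(A | ~A) = max(0.99, 0.01) = 0.99
(A & (A | ~A)) = min(0.99, 0.99) = 0.99
((~A | A) -> (A & (A | ~A))): min(1, 1 − 0.99 + 0.99) = 1
(~C -> ((~A | A) -> (A & (A | ~A)))): min(1, 1 − 0.58 + 1) = 1
~(~C -> ((~A | A) -> (A & (A | ~A)))): Łukasiewicz ¬ gives 1 − 1 = 0
(~(~C -> ((~A | A) -> (A & (A | ~A)))) & B) = min(0, 0.52) = 0
~(~(~C -> ((~A | A) -> (A & (A | ~A)))) & B): Łukasiewicz ¬ gives 1 − 0 = 1
(A & ~(~(~C -> ((~A | A) -> (A & (A | ~A)))) & B)) = min(0.99, 1) = 0.99
~(A & ~(~(~C -> ((~A | A) -> (A & (A | ~A)))) & B)): Łukasiewicz ¬ gives 1 − 0.99 = 0.01

0.01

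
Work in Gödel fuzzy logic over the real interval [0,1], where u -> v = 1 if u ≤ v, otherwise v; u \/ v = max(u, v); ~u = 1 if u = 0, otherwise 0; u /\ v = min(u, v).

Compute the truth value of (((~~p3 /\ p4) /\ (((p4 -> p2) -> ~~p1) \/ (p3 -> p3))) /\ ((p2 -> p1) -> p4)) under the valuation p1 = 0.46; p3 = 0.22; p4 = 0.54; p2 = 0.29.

0.54

~p3: Gödel ¬ of 0.22 = 0 (operand ≠ 0)
~~p3: Gödel ¬ of 0 = 1 (operand is 0)
(~~p3 /\ p4) = min(1, 0.54) = 0.54
(p4 -> p2): 0.54 > 0.29, so result = 0.29
~p1: Gödel ¬ of 0.46 = 0 (operand ≠ 0)
~~p1: Gödel ¬ of 0 = 1 (operand is 0)
((p4 -> p2) -> ~~p1): 0.29 ≤ 1, so result = 1
(p3 -> p3): 0.22 ≤ 0.22, so result = 1
(((p4 -> p2) -> ~~p1) \/ (p3 -> p3)) = max(1, 1) = 1
((~~p3 /\ p4) /\ (((p4 -> p2) -> ~~p1) \/ (p3 -> p3))) = min(0.54, 1) = 0.54
(p2 -> p1): 0.29 ≤ 0.46, so result = 1
((p2 -> p1) -> p4): 1 > 0.54, so result = 0.54
(((~~p3 /\ p4) /\ (((p4 -> p2) -> ~~p1) \/ (p3 -> p3))) /\ ((p2 -> p1) -> p4)) = min(0.54, 0.54) = 0.54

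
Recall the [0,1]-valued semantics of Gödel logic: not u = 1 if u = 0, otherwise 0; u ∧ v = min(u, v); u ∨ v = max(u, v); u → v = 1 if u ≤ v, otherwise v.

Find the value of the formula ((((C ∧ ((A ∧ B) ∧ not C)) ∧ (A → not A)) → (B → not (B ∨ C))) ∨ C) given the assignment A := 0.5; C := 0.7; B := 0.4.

1.00

(A ∧ B) = min(0.5, 0.4) = 0.4
not C: Gödel ¬ of 0.7 = 0 (operand ≠ 0)
((A ∧ B) ∧ not C) = min(0.4, 0) = 0
(C ∧ ((A ∧ B) ∧ not C)) = min(0.7, 0) = 0
not A: Gödel ¬ of 0.5 = 0 (operand ≠ 0)
(A → not A): 0.5 > 0, so result = 0
((C ∧ ((A ∧ B) ∧ not C)) ∧ (A → not A)) = min(0, 0) = 0
(B ∨ C) = max(0.4, 0.7) = 0.7
not (B ∨ C): Gödel ¬ of 0.7 = 0 (operand ≠ 0)
(B → not (B ∨ C)): 0.4 > 0, so result = 0
(((C ∧ ((A ∧ B) ∧ not C)) ∧ (A → not A)) → (B → not (B ∨ C))): 0 ≤ 0, so result = 1
((((C ∧ ((A ∧ B) ∧ not C)) ∧ (A → not A)) → (B → not (B ∨ C))) ∨ C) = max(1, 0.7) = 1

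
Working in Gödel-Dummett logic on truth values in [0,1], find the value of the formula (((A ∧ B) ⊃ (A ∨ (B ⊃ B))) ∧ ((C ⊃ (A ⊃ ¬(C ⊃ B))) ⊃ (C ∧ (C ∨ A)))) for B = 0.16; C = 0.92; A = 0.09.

1.00

(A ∧ B) = min(0.09, 0.16) = 0.09
(B ⊃ B): 0.16 ≤ 0.16, so result = 1
(A ∨ (B ⊃ B)) = max(0.09, 1) = 1
((A ∧ B) ⊃ (A ∨ (B ⊃ B))): 0.09 ≤ 1, so result = 1
(C ⊃ B): 0.92 > 0.16, so result = 0.16
¬(C ⊃ B): Gödel ¬ of 0.16 = 0 (operand ≠ 0)
(A ⊃ ¬(C ⊃ B)): 0.09 > 0, so result = 0
(C ⊃ (A ⊃ ¬(C ⊃ B))): 0.92 > 0, so result = 0
(C ∨ A) = max(0.92, 0.09) = 0.92
(C ∧ (C ∨ A)) = min(0.92, 0.92) = 0.92
((C ⊃ (A ⊃ ¬(C ⊃ B))) ⊃ (C ∧ (C ∨ A))): 0 ≤ 0.92, so result = 1
(((A ∧ B) ⊃ (A ∨ (B ⊃ B))) ∧ ((C ⊃ (A ⊃ ¬(C ⊃ B))) ⊃ (C ∧ (C ∨ A)))) = min(1, 1) = 1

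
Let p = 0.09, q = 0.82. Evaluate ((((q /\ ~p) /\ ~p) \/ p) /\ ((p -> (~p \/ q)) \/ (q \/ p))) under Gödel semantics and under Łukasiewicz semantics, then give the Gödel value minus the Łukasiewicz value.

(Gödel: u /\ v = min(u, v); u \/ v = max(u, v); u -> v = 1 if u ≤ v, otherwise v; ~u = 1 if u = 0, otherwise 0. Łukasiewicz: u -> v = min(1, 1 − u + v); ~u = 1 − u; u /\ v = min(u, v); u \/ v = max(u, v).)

-0.73

Gödel evaluation:
  ~p: Gödel ¬ of 0.09 = 0 (operand ≠ 0)
  (q /\ ~p) = min(0.82, 0) = 0
  ~p: Gödel ¬ of 0.09 = 0 (operand ≠ 0)
  ((q /\ ~p) /\ ~p) = min(0, 0) = 0
  (((q /\ ~p) /\ ~p) \/ p) = max(0, 0.09) = 0.09
  ~p: Gödel ¬ of 0.09 = 0 (operand ≠ 0)
  (~p \/ q) = max(0, 0.82) = 0.82
  (p -> (~p \/ q)): 0.09 ≤ 0.82, so result = 1
  (q \/ p) = max(0.82, 0.09) = 0.82
  ((p -> (~p \/ q)) \/ (q \/ p)) = max(1, 0.82) = 1
  ((((q /\ ~p) /\ ~p) \/ p) /\ ((p -> (~p \/ q)) \/ (q \/ p))) = min(0.09, 1) = 0.09
  Gödel value = 0.09
Łukasiewicz evaluation:
  ~p: Łukasiewicz ¬ gives 1 − 0.09 = 0.91
  (q /\ ~p) = min(0.82, 0.91) = 0.82
  ~p: Łukasiewicz ¬ gives 1 − 0.09 = 0.91
  ((q /\ ~p) /\ ~p) = min(0.82, 0.91) = 0.82
  (((q /\ ~p) /\ ~p) \/ p) = max(0.82, 0.09) = 0.82
  ~p: Łukasiewicz ¬ gives 1 − 0.09 = 0.91
  (~p \/ q) = max(0.91, 0.82) = 0.91
  (p -> (~p \/ q)): min(1, 1 − 0.09 + 0.91) = 1
  (q \/ p) = max(0.82, 0.09) = 0.82
  ((p -> (~p \/ q)) \/ (q \/ p)) = max(1, 0.82) = 1
  ((((q /\ ~p) /\ ~p) \/ p) /\ ((p -> (~p \/ q)) \/ (q \/ p))) = min(0.82, 1) = 0.82
  Łukasiewicz value = 0.82
Difference: 0.09 − 0.82 = -0.73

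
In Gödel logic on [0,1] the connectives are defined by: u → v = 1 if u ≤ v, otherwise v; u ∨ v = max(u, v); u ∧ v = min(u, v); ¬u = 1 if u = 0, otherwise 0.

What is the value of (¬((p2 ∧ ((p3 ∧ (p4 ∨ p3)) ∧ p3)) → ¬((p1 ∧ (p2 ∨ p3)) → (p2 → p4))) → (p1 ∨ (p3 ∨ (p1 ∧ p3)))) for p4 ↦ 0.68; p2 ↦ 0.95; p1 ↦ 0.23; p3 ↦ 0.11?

(p4 ∨ p3) = max(0.68, 0.11) = 0.68
(p3 ∧ (p4 ∨ p3)) = min(0.11, 0.68) = 0.11
((p3 ∧ (p4 ∨ p3)) ∧ p3) = min(0.11, 0.11) = 0.11
(p2 ∧ ((p3 ∧ (p4 ∨ p3)) ∧ p3)) = min(0.95, 0.11) = 0.11
(p2 ∨ p3) = max(0.95, 0.11) = 0.95
(p1 ∧ (p2 ∨ p3)) = min(0.23, 0.95) = 0.23
(p2 → p4): 0.95 > 0.68, so result = 0.68
((p1 ∧ (p2 ∨ p3)) → (p2 → p4)): 0.23 ≤ 0.68, so result = 1
¬((p1 ∧ (p2 ∨ p3)) → (p2 → p4)): Gödel ¬ of 1 = 0 (operand ≠ 0)
((p2 ∧ ((p3 ∧ (p4 ∨ p3)) ∧ p3)) → ¬((p1 ∧ (p2 ∨ p3)) → (p2 → p4))): 0.11 > 0, so result = 0
¬((p2 ∧ ((p3 ∧ (p4 ∨ p3)) ∧ p3)) → ¬((p1 ∧ (p2 ∨ p3)) → (p2 → p4))): Gödel ¬ of 0 = 1 (operand is 0)
(p1 ∧ p3) = min(0.23, 0.11) = 0.11
(p3 ∨ (p1 ∧ p3)) = max(0.11, 0.11) = 0.11
(p1 ∨ (p3 ∨ (p1 ∧ p3))) = max(0.23, 0.11) = 0.23
(¬((p2 ∧ ((p3 ∧ (p4 ∨ p3)) ∧ p3)) → ¬((p1 ∧ (p2 ∨ p3)) → (p2 → p4))) → (p1 ∨ (p3 ∨ (p1 ∧ p3)))): 1 > 0.23, so result = 0.23

0.23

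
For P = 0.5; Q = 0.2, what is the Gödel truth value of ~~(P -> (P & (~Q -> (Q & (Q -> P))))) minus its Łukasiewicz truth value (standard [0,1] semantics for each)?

0.10

Gödel evaluation:
  ~Q: Gödel ¬ of 0.2 = 0 (operand ≠ 0)
  (Q -> P): 0.2 ≤ 0.5, so result = 1
  (Q & (Q -> P)) = min(0.2, 1) = 0.2
  (~Q -> (Q & (Q -> P))): 0 ≤ 0.2, so result = 1
  (P & (~Q -> (Q & (Q -> P)))) = min(0.5, 1) = 0.5
  (P -> (P & (~Q -> (Q & (Q -> P))))): 0.5 ≤ 0.5, so result = 1
  ~(P -> (P & (~Q -> (Q & (Q -> P))))): Gödel ¬ of 1 = 0 (operand ≠ 0)
  ~~(P -> (P & (~Q -> (Q & (Q -> P))))): Gödel ¬ of 0 = 1 (operand is 0)
  Gödel value = 1
Łukasiewicz evaluation:
  ~Q: Łukasiewicz ¬ gives 1 − 0.2 = 0.8
  (Q -> P): min(1, 1 − 0.2 + 0.5) = 1
  (Q & (Q -> P)) = min(0.2, 1) = 0.2
  (~Q -> (Q & (Q -> P))): min(1, 1 − 0.8 + 0.2) = 0.4
  (P & (~Q -> (Q & (Q -> P)))) = min(0.5, 0.4) = 0.4
  (P -> (P & (~Q -> (Q & (Q -> P))))): min(1, 1 − 0.5 + 0.4) = 0.9
  ~(P -> (P & (~Q -> (Q & (Q -> P))))): Łukasiewicz ¬ gives 1 − 0.9 = 0.1
  ~~(P -> (P & (~Q -> (Q & (Q -> P))))): Łukasiewicz ¬ gives 1 − 0.1 = 0.9
  Łukasiewicz value = 0.9
Difference: 1 − 0.9 = 0.10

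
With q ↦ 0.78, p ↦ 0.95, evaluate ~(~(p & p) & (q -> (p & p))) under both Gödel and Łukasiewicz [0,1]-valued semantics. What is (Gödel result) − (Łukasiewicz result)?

Gödel evaluation:
  (p & p) = min(0.95, 0.95) = 0.95
  ~(p & p): Gödel ¬ of 0.95 = 0 (operand ≠ 0)
  (p & p) = min(0.95, 0.95) = 0.95
  (q -> (p & p)): 0.78 ≤ 0.95, so result = 1
  (~(p & p) & (q -> (p & p))) = min(0, 1) = 0
  ~(~(p & p) & (q -> (p & p))): Gödel ¬ of 0 = 1 (operand is 0)
  Gödel value = 1
Łukasiewicz evaluation:
  (p & p) = min(0.95, 0.95) = 0.95
  ~(p & p): Łukasiewicz ¬ gives 1 − 0.95 = 0.05
  (p & p) = min(0.95, 0.95) = 0.95
  (q -> (p & p)): min(1, 1 − 0.78 + 0.95) = 1
  (~(p & p) & (q -> (p & p))) = min(0.05, 1) = 0.05
  ~(~(p & p) & (q -> (p & p))): Łukasiewicz ¬ gives 1 − 0.05 = 0.95
  Łukasiewicz value = 0.95
Difference: 1 − 0.95 = 0.05

0.05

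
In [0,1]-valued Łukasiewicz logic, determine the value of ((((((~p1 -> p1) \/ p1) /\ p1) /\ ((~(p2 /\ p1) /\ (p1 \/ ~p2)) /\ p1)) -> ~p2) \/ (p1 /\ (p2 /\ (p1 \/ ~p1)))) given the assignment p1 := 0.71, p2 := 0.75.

~p1: Łukasiewicz ¬ gives 1 − 0.71 = 0.29
(~p1 -> p1): min(1, 1 − 0.29 + 0.71) = 1
((~p1 -> p1) \/ p1) = max(1, 0.71) = 1
(((~p1 -> p1) \/ p1) /\ p1) = min(1, 0.71) = 0.71
(p2 /\ p1) = min(0.75, 0.71) = 0.71
~(p2 /\ p1): Łukasiewicz ¬ gives 1 − 0.71 = 0.29
~p2: Łukasiewicz ¬ gives 1 − 0.75 = 0.25
(p1 \/ ~p2) = max(0.71, 0.25) = 0.71
(~(p2 /\ p1) /\ (p1 \/ ~p2)) = min(0.29, 0.71) = 0.29
((~(p2 /\ p1) /\ (p1 \/ ~p2)) /\ p1) = min(0.29, 0.71) = 0.29
((((~p1 -> p1) \/ p1) /\ p1) /\ ((~(p2 /\ p1) /\ (p1 \/ ~p2)) /\ p1)) = min(0.71, 0.29) = 0.29
~p2: Łukasiewicz ¬ gives 1 − 0.75 = 0.25
(((((~p1 -> p1) \/ p1) /\ p1) /\ ((~(p2 /\ p1) /\ (p1 \/ ~p2)) /\ p1)) -> ~p2): min(1, 1 − 0.29 + 0.25) = 0.96
~p1: Łukasiewicz ¬ gives 1 − 0.71 = 0.29
(p1 \/ ~p1) = max(0.71, 0.29) = 0.71
(p2 /\ (p1 \/ ~p1)) = min(0.75, 0.71) = 0.71
(p1 /\ (p2 /\ (p1 \/ ~p1))) = min(0.71, 0.71) = 0.71
((((((~p1 -> p1) \/ p1) /\ p1) /\ ((~(p2 /\ p1) /\ (p1 \/ ~p2)) /\ p1)) -> ~p2) \/ (p1 /\ (p2 /\ (p1 \/ ~p1)))) = max(0.96, 0.71) = 0.96

0.96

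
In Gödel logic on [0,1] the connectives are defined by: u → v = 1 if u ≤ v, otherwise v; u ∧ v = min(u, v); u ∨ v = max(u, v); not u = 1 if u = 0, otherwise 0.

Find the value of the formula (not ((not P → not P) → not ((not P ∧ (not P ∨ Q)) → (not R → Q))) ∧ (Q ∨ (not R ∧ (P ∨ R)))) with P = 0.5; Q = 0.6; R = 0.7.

not P: Gödel ¬ of 0.5 = 0 (operand ≠ 0)
not P: Gödel ¬ of 0.5 = 0 (operand ≠ 0)
(not P → not P): 0 ≤ 0, so result = 1
not P: Gödel ¬ of 0.5 = 0 (operand ≠ 0)
not P: Gödel ¬ of 0.5 = 0 (operand ≠ 0)
(not P ∨ Q) = max(0, 0.6) = 0.6
(not P ∧ (not P ∨ Q)) = min(0, 0.6) = 0
not R: Gödel ¬ of 0.7 = 0 (operand ≠ 0)
(not R → Q): 0 ≤ 0.6, so result = 1
((not P ∧ (not P ∨ Q)) → (not R → Q)): 0 ≤ 1, so result = 1
not ((not P ∧ (not P ∨ Q)) → (not R → Q)): Gödel ¬ of 1 = 0 (operand ≠ 0)
((not P → not P) → not ((not P ∧ (not P ∨ Q)) → (not R → Q))): 1 > 0, so result = 0
not ((not P → not P) → not ((not P ∧ (not P ∨ Q)) → (not R → Q))): Gödel ¬ of 0 = 1 (operand is 0)
not R: Gödel ¬ of 0.7 = 0 (operand ≠ 0)
(P ∨ R) = max(0.5, 0.7) = 0.7
(not R ∧ (P ∨ R)) = min(0, 0.7) = 0
(Q ∨ (not R ∧ (P ∨ R))) = max(0.6, 0) = 0.6
(not ((not P → not P) → not ((not P ∧ (not P ∨ Q)) → (not R → Q))) ∧ (Q ∨ (not R ∧ (P ∨ R)))) = min(1, 0.6) = 0.6

0.60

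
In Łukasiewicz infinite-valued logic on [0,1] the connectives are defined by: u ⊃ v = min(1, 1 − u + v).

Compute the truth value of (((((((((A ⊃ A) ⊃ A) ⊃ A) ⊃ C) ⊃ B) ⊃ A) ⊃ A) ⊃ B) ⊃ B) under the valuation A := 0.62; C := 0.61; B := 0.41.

0.80

(A ⊃ A): min(1, 1 − 0.62 + 0.62) = 1
((A ⊃ A) ⊃ A): min(1, 1 − 1 + 0.62) = 0.62
(((A ⊃ A) ⊃ A) ⊃ A): min(1, 1 − 0.62 + 0.62) = 1
((((A ⊃ A) ⊃ A) ⊃ A) ⊃ C): min(1, 1 − 1 + 0.61) = 0.61
(((((A ⊃ A) ⊃ A) ⊃ A) ⊃ C) ⊃ B): min(1, 1 − 0.61 + 0.41) = 0.8
((((((A ⊃ A) ⊃ A) ⊃ A) ⊃ C) ⊃ B) ⊃ A): min(1, 1 − 0.8 + 0.62) = 0.82
(((((((A ⊃ A) ⊃ A) ⊃ A) ⊃ C) ⊃ B) ⊃ A) ⊃ A): min(1, 1 − 0.82 + 0.62) = 0.8
((((((((A ⊃ A) ⊃ A) ⊃ A) ⊃ C) ⊃ B) ⊃ A) ⊃ A) ⊃ B): min(1, 1 − 0.8 + 0.41) = 0.61
(((((((((A ⊃ A) ⊃ A) ⊃ A) ⊃ C) ⊃ B) ⊃ A) ⊃ A) ⊃ B) ⊃ B): min(1, 1 − 0.61 + 0.41) = 0.8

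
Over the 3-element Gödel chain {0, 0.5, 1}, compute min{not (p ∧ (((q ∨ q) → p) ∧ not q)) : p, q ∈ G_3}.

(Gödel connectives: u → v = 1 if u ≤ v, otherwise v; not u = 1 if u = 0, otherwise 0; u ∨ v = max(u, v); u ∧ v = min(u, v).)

0.00

The minimum is attained at p = 0.5, q = 0:
  (q ∨ q) = max(0, 0) = 0
  ((q ∨ q) → p): 0 ≤ 0.5, so result = 1
  not q: Gödel ¬ of 0 = 1 (operand is 0)
  (((q ∨ q) → p) ∧ not q) = min(1, 1) = 1
  (p ∧ (((q ∨ q) → p) ∧ not q)) = min(0.5, 1) = 0.5
  not (p ∧ (((q ∨ q) → p) ∧ not q)): Gödel ¬ of 0.5 = 0 (operand ≠ 0)
Checking all 9 assignments confirms none give a value below 0.00.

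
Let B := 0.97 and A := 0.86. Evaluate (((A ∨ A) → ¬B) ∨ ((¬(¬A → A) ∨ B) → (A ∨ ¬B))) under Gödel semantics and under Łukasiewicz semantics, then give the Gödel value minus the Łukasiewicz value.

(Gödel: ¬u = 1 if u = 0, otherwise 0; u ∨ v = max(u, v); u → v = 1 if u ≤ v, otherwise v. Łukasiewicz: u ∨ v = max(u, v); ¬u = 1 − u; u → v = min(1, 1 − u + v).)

Gödel evaluation:
  (A ∨ A) = max(0.86, 0.86) = 0.86
  ¬B: Gödel ¬ of 0.97 = 0 (operand ≠ 0)
  ((A ∨ A) → ¬B): 0.86 > 0, so result = 0
  ¬A: Gödel ¬ of 0.86 = 0 (operand ≠ 0)
  (¬A → A): 0 ≤ 0.86, so result = 1
  ¬(¬A → A): Gödel ¬ of 1 = 0 (operand ≠ 0)
  (¬(¬A → A) ∨ B) = max(0, 0.97) = 0.97
  ¬B: Gödel ¬ of 0.97 = 0 (operand ≠ 0)
  (A ∨ ¬B) = max(0.86, 0) = 0.86
  ((¬(¬A → A) ∨ B) → (A ∨ ¬B)): 0.97 > 0.86, so result = 0.86
  (((A ∨ A) → ¬B) ∨ ((¬(¬A → A) ∨ B) → (A ∨ ¬B))) = max(0, 0.86) = 0.86
  Gödel value = 0.86
Łukasiewicz evaluation:
  (A ∨ A) = max(0.86, 0.86) = 0.86
  ¬B: Łukasiewicz ¬ gives 1 − 0.97 = 0.03
  ((A ∨ A) → ¬B): min(1, 1 − 0.86 + 0.03) = 0.17
  ¬A: Łukasiewicz ¬ gives 1 − 0.86 = 0.14
  (¬A → A): min(1, 1 − 0.14 + 0.86) = 1
  ¬(¬A → A): Łukasiewicz ¬ gives 1 − 1 = 0
  (¬(¬A → A) ∨ B) = max(0, 0.97) = 0.97
  ¬B: Łukasiewicz ¬ gives 1 − 0.97 = 0.03
  (A ∨ ¬B) = max(0.86, 0.03) = 0.86
  ((¬(¬A → A) ∨ B) → (A ∨ ¬B)): min(1, 1 − 0.97 + 0.86) = 0.89
  (((A ∨ A) → ¬B) ∨ ((¬(¬A → A) ∨ B) → (A ∨ ¬B))) = max(0.17, 0.89) = 0.89
  Łukasiewicz value = 0.89
Difference: 0.86 − 0.89 = -0.03

-0.03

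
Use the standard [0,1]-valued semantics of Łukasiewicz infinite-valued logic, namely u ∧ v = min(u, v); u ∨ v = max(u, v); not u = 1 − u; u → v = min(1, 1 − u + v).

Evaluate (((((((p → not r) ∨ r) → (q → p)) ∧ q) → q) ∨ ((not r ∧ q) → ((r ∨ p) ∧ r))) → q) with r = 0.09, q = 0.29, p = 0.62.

not r: Łukasiewicz ¬ gives 1 − 0.09 = 0.91
(p → not r): min(1, 1 − 0.62 + 0.91) = 1
((p → not r) ∨ r) = max(1, 0.09) = 1
(q → p): min(1, 1 − 0.29 + 0.62) = 1
(((p → not r) ∨ r) → (q → p)): min(1, 1 − 1 + 1) = 1
((((p → not r) ∨ r) → (q → p)) ∧ q) = min(1, 0.29) = 0.29
(((((p → not r) ∨ r) → (q → p)) ∧ q) → q): min(1, 1 − 0.29 + 0.29) = 1
not r: Łukasiewicz ¬ gives 1 − 0.09 = 0.91
(not r ∧ q) = min(0.91, 0.29) = 0.29
(r ∨ p) = max(0.09, 0.62) = 0.62
((r ∨ p) ∧ r) = min(0.62, 0.09) = 0.09
((not r ∧ q) → ((r ∨ p) ∧ r)): min(1, 1 − 0.29 + 0.09) = 0.8
((((((p → not r) ∨ r) → (q → p)) ∧ q) → q) ∨ ((not r ∧ q) → ((r ∨ p) ∧ r))) = max(1, 0.8) = 1
(((((((p → not r) ∨ r) → (q → p)) ∧ q) → q) ∨ ((not r ∧ q) → ((r ∨ p) ∧ r))) → q): min(1, 1 − 1 + 0.29) = 0.29

0.29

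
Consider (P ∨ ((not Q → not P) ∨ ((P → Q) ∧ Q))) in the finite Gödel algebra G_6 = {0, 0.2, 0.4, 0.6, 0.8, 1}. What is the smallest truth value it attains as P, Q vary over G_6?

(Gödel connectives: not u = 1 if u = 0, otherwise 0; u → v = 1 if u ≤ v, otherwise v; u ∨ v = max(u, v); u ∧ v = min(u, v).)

0.20

The minimum is attained at P = 0.2, Q = 0:
  not Q: Gödel ¬ of 0 = 1 (operand is 0)
  not P: Gödel ¬ of 0.2 = 0 (operand ≠ 0)
  (not Q → not P): 1 > 0, so result = 0
  (P → Q): 0.2 > 0, so result = 0
  ((P → Q) ∧ Q) = min(0, 0) = 0
  ((not Q → not P) ∨ ((P → Q) ∧ Q)) = max(0, 0) = 0
  (P ∨ ((not Q → not P) ∨ ((P → Q) ∧ Q))) = max(0.2, 0) = 0.2
Checking all 36 assignments confirms none give a value below 0.20.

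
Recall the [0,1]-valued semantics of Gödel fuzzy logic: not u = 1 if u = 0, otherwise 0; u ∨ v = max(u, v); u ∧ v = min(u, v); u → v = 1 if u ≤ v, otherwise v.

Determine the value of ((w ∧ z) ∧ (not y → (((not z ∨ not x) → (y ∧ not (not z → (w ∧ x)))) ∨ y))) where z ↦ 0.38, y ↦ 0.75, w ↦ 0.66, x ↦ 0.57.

0.38

(w ∧ z) = min(0.66, 0.38) = 0.38
not y: Gödel ¬ of 0.75 = 0 (operand ≠ 0)
not z: Gödel ¬ of 0.38 = 0 (operand ≠ 0)
not x: Gödel ¬ of 0.57 = 0 (operand ≠ 0)
(not z ∨ not x) = max(0, 0) = 0
not z: Gödel ¬ of 0.38 = 0 (operand ≠ 0)
(w ∧ x) = min(0.66, 0.57) = 0.57
(not z → (w ∧ x)): 0 ≤ 0.57, so result = 1
not (not z → (w ∧ x)): Gödel ¬ of 1 = 0 (operand ≠ 0)
(y ∧ not (not z → (w ∧ x))) = min(0.75, 0) = 0
((not z ∨ not x) → (y ∧ not (not z → (w ∧ x)))): 0 ≤ 0, so result = 1
(((not z ∨ not x) → (y ∧ not (not z → (w ∧ x)))) ∨ y) = max(1, 0.75) = 1
(not y → (((not z ∨ not x) → (y ∧ not (not z → (w ∧ x)))) ∨ y)): 0 ≤ 1, so result = 1
((w ∧ z) ∧ (not y → (((not z ∨ not x) → (y ∧ not (not z → (w ∧ x)))) ∨ y))) = min(0.38, 1) = 0.38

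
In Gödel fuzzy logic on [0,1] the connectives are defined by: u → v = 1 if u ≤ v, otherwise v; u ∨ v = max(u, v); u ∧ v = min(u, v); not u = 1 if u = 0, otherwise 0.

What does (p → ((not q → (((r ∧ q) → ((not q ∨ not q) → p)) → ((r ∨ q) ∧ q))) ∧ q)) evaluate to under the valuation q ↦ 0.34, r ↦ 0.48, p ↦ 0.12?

not q: Gödel ¬ of 0.34 = 0 (operand ≠ 0)
(r ∧ q) = min(0.48, 0.34) = 0.34
not q: Gödel ¬ of 0.34 = 0 (operand ≠ 0)
not q: Gödel ¬ of 0.34 = 0 (operand ≠ 0)
(not q ∨ not q) = max(0, 0) = 0
((not q ∨ not q) → p): 0 ≤ 0.12, so result = 1
((r ∧ q) → ((not q ∨ not q) → p)): 0.34 ≤ 1, so result = 1
(r ∨ q) = max(0.48, 0.34) = 0.48
((r ∨ q) ∧ q) = min(0.48, 0.34) = 0.34
(((r ∧ q) → ((not q ∨ not q) → p)) → ((r ∨ q) ∧ q)): 1 > 0.34, so result = 0.34
(not q → (((r ∧ q) → ((not q ∨ not q) → p)) → ((r ∨ q) ∧ q))): 0 ≤ 0.34, so result = 1
((not q → (((r ∧ q) → ((not q ∨ not q) → p)) → ((r ∨ q) ∧ q))) ∧ q) = min(1, 0.34) = 0.34
(p → ((not q → (((r ∧ q) → ((not q ∨ not q) → p)) → ((r ∨ q) ∧ q))) ∧ q)): 0.12 ≤ 0.34, so result = 1

1.00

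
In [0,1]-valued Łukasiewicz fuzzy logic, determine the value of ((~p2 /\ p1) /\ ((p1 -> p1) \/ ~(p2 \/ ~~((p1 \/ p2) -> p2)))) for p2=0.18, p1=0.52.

~p2: Łukasiewicz ¬ gives 1 − 0.18 = 0.82
(~p2 /\ p1) = min(0.82, 0.52) = 0.52
(p1 -> p1): min(1, 1 − 0.52 + 0.52) = 1
(p1 \/ p2) = max(0.52, 0.18) = 0.52
((p1 \/ p2) -> p2): min(1, 1 − 0.52 + 0.18) = 0.66
~((p1 \/ p2) -> p2): Łukasiewicz ¬ gives 1 − 0.66 = 0.34
~~((p1 \/ p2) -> p2): Łukasiewicz ¬ gives 1 − 0.34 = 0.66
(p2 \/ ~~((p1 \/ p2) -> p2)) = max(0.18, 0.66) = 0.66
~(p2 \/ ~~((p1 \/ p2) -> p2)): Łukasiewicz ¬ gives 1 − 0.66 = 0.34
((p1 -> p1) \/ ~(p2 \/ ~~((p1 \/ p2) -> p2))) = max(1, 0.34) = 1
((~p2 /\ p1) /\ ((p1 -> p1) \/ ~(p2 \/ ~~((p1 \/ p2) -> p2)))) = min(0.52, 1) = 0.52

0.52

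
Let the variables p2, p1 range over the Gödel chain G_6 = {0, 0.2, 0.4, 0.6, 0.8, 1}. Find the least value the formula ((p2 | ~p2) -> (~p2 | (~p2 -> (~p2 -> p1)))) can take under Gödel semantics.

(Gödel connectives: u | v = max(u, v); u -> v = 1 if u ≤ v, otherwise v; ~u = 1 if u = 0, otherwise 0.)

Every assignment gives 1. For instance at p2 = 0, p1 = 0:
  ~p2: Gödel ¬ of 0 = 1 (operand is 0)
  (p2 | ~p2) = max(0, 1) = 1
  ~p2: Gödel ¬ of 0 = 1 (operand is 0)
  ~p2: Gödel ¬ of 0 = 1 (operand is 0)
  ~p2: Gödel ¬ of 0 = 1 (operand is 0)
  (~p2 -> p1): 1 > 0, so result = 0
  (~p2 -> (~p2 -> p1)): 1 > 0, so result = 0
  (~p2 | (~p2 -> (~p2 -> p1))) = max(1, 0) = 1
  ((p2 | ~p2) -> (~p2 | (~p2 -> (~p2 -> p1)))): 1 ≤ 1, so result = 1
All 36 assignments give value 1 — the formula is a G_6-tautology.

1.00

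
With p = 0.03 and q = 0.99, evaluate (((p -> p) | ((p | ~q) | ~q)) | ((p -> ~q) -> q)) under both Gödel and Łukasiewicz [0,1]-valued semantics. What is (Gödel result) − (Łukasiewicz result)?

0.00

Gödel evaluation:
  (p -> p): 0.03 ≤ 0.03, so result = 1
  ~q: Gödel ¬ of 0.99 = 0 (operand ≠ 0)
  (p | ~q) = max(0.03, 0) = 0.03
  ~q: Gödel ¬ of 0.99 = 0 (operand ≠ 0)
  ((p | ~q) | ~q) = max(0.03, 0) = 0.03
  ((p -> p) | ((p | ~q) | ~q)) = max(1, 0.03) = 1
  ~q: Gödel ¬ of 0.99 = 0 (operand ≠ 0)
  (p -> ~q): 0.03 > 0, so result = 0
  ((p -> ~q) -> q): 0 ≤ 0.99, so result = 1
  (((p -> p) | ((p | ~q) | ~q)) | ((p -> ~q) -> q)) = max(1, 1) = 1
  Gödel value = 1
Łukasiewicz evaluation:
  (p -> p): min(1, 1 − 0.03 + 0.03) = 1
  ~q: Łukasiewicz ¬ gives 1 − 0.99 = 0.01
  (p | ~q) = max(0.03, 0.01) = 0.03
  ~q: Łukasiewicz ¬ gives 1 − 0.99 = 0.01
  ((p | ~q) | ~q) = max(0.03, 0.01) = 0.03
  ((p -> p) | ((p | ~q) | ~q)) = max(1, 0.03) = 1
  ~q: Łukasiewicz ¬ gives 1 − 0.99 = 0.01
  (p -> ~q): min(1, 1 − 0.03 + 0.01) = 0.98
  ((p -> ~q) -> q): min(1, 1 − 0.98 + 0.99) = 1
  (((p -> p) | ((p | ~q) | ~q)) | ((p -> ~q) -> q)) = max(1, 1) = 1
  Łukasiewicz value = 1
Difference: 1 − 1 = 0.00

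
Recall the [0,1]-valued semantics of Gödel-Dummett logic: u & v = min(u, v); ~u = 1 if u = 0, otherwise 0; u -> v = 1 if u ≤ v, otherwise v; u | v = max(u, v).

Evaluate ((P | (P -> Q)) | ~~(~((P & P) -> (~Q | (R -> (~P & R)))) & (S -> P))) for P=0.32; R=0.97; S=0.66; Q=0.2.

(P -> Q): 0.32 > 0.2, so result = 0.2
(P | (P -> Q)) = max(0.32, 0.2) = 0.32
(P & P) = min(0.32, 0.32) = 0.32
~Q: Gödel ¬ of 0.2 = 0 (operand ≠ 0)
~P: Gödel ¬ of 0.32 = 0 (operand ≠ 0)
(~P & R) = min(0, 0.97) = 0
(R -> (~P & R)): 0.97 > 0, so result = 0
(~Q | (R -> (~P & R))) = max(0, 0) = 0
((P & P) -> (~Q | (R -> (~P & R)))): 0.32 > 0, so result = 0
~((P & P) -> (~Q | (R -> (~P & R)))): Gödel ¬ of 0 = 1 (operand is 0)
(S -> P): 0.66 > 0.32, so result = 0.32
(~((P & P) -> (~Q | (R -> (~P & R)))) & (S -> P)) = min(1, 0.32) = 0.32
~(~((P & P) -> (~Q | (R -> (~P & R)))) & (S -> P)): Gödel ¬ of 0.32 = 0 (operand ≠ 0)
~~(~((P & P) -> (~Q | (R -> (~P & R)))) & (S -> P)): Gödel ¬ of 0 = 1 (operand is 0)
((P | (P -> Q)) | ~~(~((P & P) -> (~Q | (R -> (~P & R)))) & (S -> P))) = max(0.32, 1) = 1

1.00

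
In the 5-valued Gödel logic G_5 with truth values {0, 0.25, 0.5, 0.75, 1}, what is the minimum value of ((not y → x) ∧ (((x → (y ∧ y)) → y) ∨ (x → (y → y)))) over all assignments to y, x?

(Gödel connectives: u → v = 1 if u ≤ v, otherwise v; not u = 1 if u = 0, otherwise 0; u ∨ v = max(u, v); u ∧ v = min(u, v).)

0.00

The minimum is attained at y = 0, x = 0:
  not y: Gödel ¬ of 0 = 1 (operand is 0)
  (not y → x): 1 > 0, so result = 0
  (y ∧ y) = min(0, 0) = 0
  (x → (y ∧ y)): 0 ≤ 0, so result = 1
  ((x → (y ∧ y)) → y): 1 > 0, so result = 0
  (y → y): 0 ≤ 0, so result = 1
  (x → (y → y)): 0 ≤ 1, so result = 1
  (((x → (y ∧ y)) → y) ∨ (x → (y → y))) = max(0, 1) = 1
  ((not y → x) ∧ (((x → (y ∧ y)) → y) ∨ (x → (y → y)))) = min(0, 1) = 0
Checking all 25 assignments confirms none give a value below 0.00.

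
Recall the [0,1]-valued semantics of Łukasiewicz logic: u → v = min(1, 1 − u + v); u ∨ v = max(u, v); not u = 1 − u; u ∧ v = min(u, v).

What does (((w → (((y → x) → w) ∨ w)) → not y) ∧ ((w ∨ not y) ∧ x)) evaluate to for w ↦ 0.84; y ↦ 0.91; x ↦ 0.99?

(y → x): min(1, 1 − 0.91 + 0.99) = 1
((y → x) → w): min(1, 1 − 1 + 0.84) = 0.84
(((y → x) → w) ∨ w) = max(0.84, 0.84) = 0.84
(w → (((y → x) → w) ∨ w)): min(1, 1 − 0.84 + 0.84) = 1
not y: Łukasiewicz ¬ gives 1 − 0.91 = 0.09
((w → (((y → x) → w) ∨ w)) → not y): min(1, 1 − 1 + 0.09) = 0.09
not y: Łukasiewicz ¬ gives 1 − 0.91 = 0.09
(w ∨ not y) = max(0.84, 0.09) = 0.84
((w ∨ not y) ∧ x) = min(0.84, 0.99) = 0.84
(((w → (((y → x) → w) ∨ w)) → not y) ∧ ((w ∨ not y) ∧ x)) = min(0.09, 0.84) = 0.09

0.09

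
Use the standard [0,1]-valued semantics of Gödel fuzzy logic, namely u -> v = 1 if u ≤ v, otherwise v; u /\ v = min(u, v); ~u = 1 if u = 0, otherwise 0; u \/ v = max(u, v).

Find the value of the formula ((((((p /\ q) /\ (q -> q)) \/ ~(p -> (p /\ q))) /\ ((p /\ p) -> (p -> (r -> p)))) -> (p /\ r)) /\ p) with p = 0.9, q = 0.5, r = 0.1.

0.10

(p /\ q) = min(0.9, 0.5) = 0.5
(q -> q): 0.5 ≤ 0.5, so result = 1
((p /\ q) /\ (q -> q)) = min(0.5, 1) = 0.5
(p /\ q) = min(0.9, 0.5) = 0.5
(p -> (p /\ q)): 0.9 > 0.5, so result = 0.5
~(p -> (p /\ q)): Gödel ¬ of 0.5 = 0 (operand ≠ 0)
(((p /\ q) /\ (q -> q)) \/ ~(p -> (p /\ q))) = max(0.5, 0) = 0.5
(p /\ p) = min(0.9, 0.9) = 0.9
(r -> p): 0.1 ≤ 0.9, so result = 1
(p -> (r -> p)): 0.9 ≤ 1, so result = 1
((p /\ p) -> (p -> (r -> p))): 0.9 ≤ 1, so result = 1
((((p /\ q) /\ (q -> q)) \/ ~(p -> (p /\ q))) /\ ((p /\ p) -> (p -> (r -> p)))) = min(0.5, 1) = 0.5
(p /\ r) = min(0.9, 0.1) = 0.1
(((((p /\ q) /\ (q -> q)) \/ ~(p -> (p /\ q))) /\ ((p /\ p) -> (p -> (r -> p)))) -> (p /\ r)): 0.5 > 0.1, so result = 0.1
((((((p /\ q) /\ (q -> q)) \/ ~(p -> (p /\ q))) /\ ((p /\ p) -> (p -> (r -> p)))) -> (p /\ r)) /\ p) = min(0.1, 0.9) = 0.1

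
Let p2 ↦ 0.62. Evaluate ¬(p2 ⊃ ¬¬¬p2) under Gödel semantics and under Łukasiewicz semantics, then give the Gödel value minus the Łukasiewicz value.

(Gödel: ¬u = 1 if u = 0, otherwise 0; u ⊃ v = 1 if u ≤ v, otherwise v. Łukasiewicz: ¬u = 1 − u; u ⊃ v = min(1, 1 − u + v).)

0.76

Gödel evaluation:
  ¬p2: Gödel ¬ of 0.62 = 0 (operand ≠ 0)
  ¬¬p2: Gödel ¬ of 0 = 1 (operand is 0)
  ¬¬¬p2: Gödel ¬ of 1 = 0 (operand ≠ 0)
  (p2 ⊃ ¬¬¬p2): 0.62 > 0, so result = 0
  ¬(p2 ⊃ ¬¬¬p2): Gödel ¬ of 0 = 1 (operand is 0)
  Gödel value = 1
Łukasiewicz evaluation:
  ¬p2: Łukasiewicz ¬ gives 1 − 0.62 = 0.38
  ¬¬p2: Łukasiewicz ¬ gives 1 − 0.38 = 0.62
  ¬¬¬p2: Łukasiewicz ¬ gives 1 − 0.62 = 0.38
  (p2 ⊃ ¬¬¬p2): min(1, 1 − 0.62 + 0.38) = 0.76
  ¬(p2 ⊃ ¬¬¬p2): Łukasiewicz ¬ gives 1 − 0.76 = 0.24
  Łukasiewicz value = 0.24
Difference: 1 − 0.24 = 0.76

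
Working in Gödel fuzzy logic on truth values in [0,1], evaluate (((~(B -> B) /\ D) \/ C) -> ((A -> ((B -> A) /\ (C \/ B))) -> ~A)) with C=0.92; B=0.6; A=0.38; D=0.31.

(B -> B): 0.6 ≤ 0.6, so result = 1
~(B -> B): Gödel ¬ of 1 = 0 (operand ≠ 0)
(~(B -> B) /\ D) = min(0, 0.31) = 0
((~(B -> B) /\ D) \/ C) = max(0, 0.92) = 0.92
(B -> A): 0.6 > 0.38, so result = 0.38
(C \/ B) = max(0.92, 0.6) = 0.92
((B -> A) /\ (C \/ B)) = min(0.38, 0.92) = 0.38
(A -> ((B -> A) /\ (C \/ B))): 0.38 ≤ 0.38, so result = 1
~A: Gödel ¬ of 0.38 = 0 (operand ≠ 0)
((A -> ((B -> A) /\ (C \/ B))) -> ~A): 1 > 0, so result = 0
(((~(B -> B) /\ D) \/ C) -> ((A -> ((B -> A) /\ (C \/ B))) -> ~A)): 0.92 > 0, so result = 0

0.00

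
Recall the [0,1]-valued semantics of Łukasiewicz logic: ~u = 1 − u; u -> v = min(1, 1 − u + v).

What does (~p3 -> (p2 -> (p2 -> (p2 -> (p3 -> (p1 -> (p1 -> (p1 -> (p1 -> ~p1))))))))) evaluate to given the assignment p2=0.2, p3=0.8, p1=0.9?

~p3: Łukasiewicz ¬ gives 1 − 0.8 = 0.2
~p1: Łukasiewicz ¬ gives 1 − 0.9 = 0.1
(p1 -> ~p1): min(1, 1 − 0.9 + 0.1) = 0.2
(p1 -> (p1 -> ~p1)): min(1, 1 − 0.9 + 0.2) = 0.3
(p1 -> (p1 -> (p1 -> ~p1))): min(1, 1 − 0.9 + 0.3) = 0.4
(p1 -> (p1 -> (p1 -> (p1 -> ~p1)))): min(1, 1 − 0.9 + 0.4) = 0.5
(p3 -> (p1 -> (p1 -> (p1 -> (p1 -> ~p1))))): min(1, 1 − 0.8 + 0.5) = 0.7
(p2 -> (p3 -> (p1 -> (p1 -> (p1 -> (p1 -> ~p1)))))): min(1, 1 − 0.2 + 0.7) = 1
(p2 -> (p2 -> (p3 -> (p1 -> (p1 -> (p1 -> (p1 -> ~p1))))))): min(1, 1 − 0.2 + 1) = 1
(p2 -> (p2 -> (p2 -> (p3 -> (p1 -> (p1 -> (p1 -> (p1 -> ~p1)))))))): min(1, 1 − 0.2 + 1) = 1
(~p3 -> (p2 -> (p2 -> (p2 -> (p3 -> (p1 -> (p1 -> (p1 -> (p1 -> ~p1))))))))): min(1, 1 − 0.2 + 1) = 1

1.00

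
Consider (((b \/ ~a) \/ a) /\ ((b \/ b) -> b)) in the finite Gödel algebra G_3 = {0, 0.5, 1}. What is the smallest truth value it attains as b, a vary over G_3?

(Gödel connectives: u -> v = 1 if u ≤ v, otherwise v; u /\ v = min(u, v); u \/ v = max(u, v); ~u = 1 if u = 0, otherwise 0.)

The minimum is attained at b = 0, a = 0.5:
  ~a: Gödel ¬ of 0.5 = 0 (operand ≠ 0)
  (b \/ ~a) = max(0, 0) = 0
  ((b \/ ~a) \/ a) = max(0, 0.5) = 0.5
  (b \/ b) = max(0, 0) = 0
  ((b \/ b) -> b): 0 ≤ 0, so result = 1
  (((b \/ ~a) \/ a) /\ ((b \/ b) -> b)) = min(0.5, 1) = 0.5
Checking all 9 assignments confirms none give a value below 0.50.

0.50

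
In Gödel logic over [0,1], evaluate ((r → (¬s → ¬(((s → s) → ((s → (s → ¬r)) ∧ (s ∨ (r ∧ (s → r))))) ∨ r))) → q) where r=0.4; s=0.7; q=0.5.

¬s: Gödel ¬ of 0.7 = 0 (operand ≠ 0)
(s → s): 0.7 ≤ 0.7, so result = 1
¬r: Gödel ¬ of 0.4 = 0 (operand ≠ 0)
(s → ¬r): 0.7 > 0, so result = 0
(s → (s → ¬r)): 0.7 > 0, so result = 0
(s → r): 0.7 > 0.4, so result = 0.4
(r ∧ (s → r)) = min(0.4, 0.4) = 0.4
(s ∨ (r ∧ (s → r))) = max(0.7, 0.4) = 0.7
((s → (s → ¬r)) ∧ (s ∨ (r ∧ (s → r)))) = min(0, 0.7) = 0
((s → s) → ((s → (s → ¬r)) ∧ (s ∨ (r ∧ (s → r))))): 1 > 0, so result = 0
(((s → s) → ((s → (s → ¬r)) ∧ (s ∨ (r ∧ (s → r))))) ∨ r) = max(0, 0.4) = 0.4
¬(((s → s) → ((s → (s → ¬r)) ∧ (s ∨ (r ∧ (s → r))))) ∨ r): Gödel ¬ of 0.4 = 0 (operand ≠ 0)
(¬s → ¬(((s → s) → ((s → (s → ¬r)) ∧ (s ∨ (r ∧ (s → r))))) ∨ r)): 0 ≤ 0, so result = 1
(r → (¬s → ¬(((s → s) → ((s → (s → ¬r)) ∧ (s ∨ (r ∧ (s → r))))) ∨ r))): 0.4 ≤ 1, so result = 1
((r → (¬s → ¬(((s → s) → ((s → (s → ¬r)) ∧ (s ∨ (r ∧ (s → r))))) ∨ r))) → q): 1 > 0.5, so result = 0.5

0.50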